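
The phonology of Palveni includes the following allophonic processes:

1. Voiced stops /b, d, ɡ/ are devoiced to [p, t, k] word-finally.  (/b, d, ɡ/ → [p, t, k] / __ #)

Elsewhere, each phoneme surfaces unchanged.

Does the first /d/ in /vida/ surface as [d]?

/d/ (between /i/ and /a/) is in the target of rule 1 but the environment (word-finally) is not met → [d].
The actual realization is [d], which matches [d].

Yes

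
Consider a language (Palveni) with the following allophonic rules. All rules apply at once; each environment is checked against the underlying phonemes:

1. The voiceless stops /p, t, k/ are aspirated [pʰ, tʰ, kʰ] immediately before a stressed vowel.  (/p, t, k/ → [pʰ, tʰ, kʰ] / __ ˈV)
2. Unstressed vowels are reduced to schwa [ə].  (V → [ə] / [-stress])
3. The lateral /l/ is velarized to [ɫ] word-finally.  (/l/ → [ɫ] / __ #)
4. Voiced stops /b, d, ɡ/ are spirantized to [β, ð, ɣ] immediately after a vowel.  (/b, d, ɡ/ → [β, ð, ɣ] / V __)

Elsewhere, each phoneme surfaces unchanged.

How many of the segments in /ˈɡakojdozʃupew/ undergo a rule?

Segments that undergo a rule: /o/ → [ə] (rule 2); /o/ → [ə] (rule 2); /u/ → [ə] (rule 2); /e/ → [ə] (rule 2).
All other segments surface unchanged.

4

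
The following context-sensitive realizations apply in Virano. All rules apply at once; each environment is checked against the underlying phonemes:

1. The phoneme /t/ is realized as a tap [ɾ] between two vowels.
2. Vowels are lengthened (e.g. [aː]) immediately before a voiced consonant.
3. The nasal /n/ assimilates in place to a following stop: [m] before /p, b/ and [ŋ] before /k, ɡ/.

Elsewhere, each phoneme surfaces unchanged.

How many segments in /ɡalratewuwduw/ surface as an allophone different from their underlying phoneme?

5

Segments that undergo a rule: /a/ → [aː] (rule 2); /t/ → [ɾ] (rule 1); /e/ → [eː] (rule 2); /u/ → [uː] (rule 2); /u/ → [uː] (rule 2).
All other segments surface unchanged.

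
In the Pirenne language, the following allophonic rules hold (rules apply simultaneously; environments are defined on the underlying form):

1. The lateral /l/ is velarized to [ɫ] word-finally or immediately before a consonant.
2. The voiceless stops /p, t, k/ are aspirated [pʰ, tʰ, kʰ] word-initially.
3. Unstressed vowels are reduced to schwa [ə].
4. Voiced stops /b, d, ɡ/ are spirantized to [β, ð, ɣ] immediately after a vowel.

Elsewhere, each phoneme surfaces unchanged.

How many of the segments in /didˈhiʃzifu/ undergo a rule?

Segments that undergo a rule: /i/ → [ə] (rule 3); /d/ → [ð] (rule 4); /i/ → [ə] (rule 3); /u/ → [ə] (rule 3).
All other segments surface unchanged.

4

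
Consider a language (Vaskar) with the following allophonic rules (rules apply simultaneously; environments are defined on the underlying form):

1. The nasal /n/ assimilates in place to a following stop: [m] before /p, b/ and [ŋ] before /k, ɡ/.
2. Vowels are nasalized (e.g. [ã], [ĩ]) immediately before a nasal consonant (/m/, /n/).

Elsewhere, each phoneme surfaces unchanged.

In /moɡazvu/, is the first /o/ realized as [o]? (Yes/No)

Yes

/o/ — between /m/ and /ɡ/; rule 2 does not apply here → [o].
The actual realization is [o], which matches [o].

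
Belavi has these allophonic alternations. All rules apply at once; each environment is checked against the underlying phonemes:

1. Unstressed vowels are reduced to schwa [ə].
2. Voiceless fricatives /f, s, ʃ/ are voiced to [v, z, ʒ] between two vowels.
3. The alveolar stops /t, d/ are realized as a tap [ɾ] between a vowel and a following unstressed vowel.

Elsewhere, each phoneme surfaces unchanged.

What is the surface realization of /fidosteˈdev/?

[fəɾəstəˈdev]

/f/ (word-initial) fails the environment for rule 2, so it stays [f].
Rule 1 applies to /i/ (between /f/ and /d/: in an unstressed syllable) → [ə].
/d/ (between /i/ and /o/): between a vowel and a following unstressed vowel, so rule 3 applies → [ɾ].
/o/ (between /d/ and /s/) occurs in an unstressed syllable → [ə] by rule 1.
/s/ (between /o/ and /t/): rule 2 targets it, but not between two vowels → unchanged [s].
/t/ (between /s/ and /e/) fails the environment for rule 3, so it stays [t].
/e/ meets the environment for rule 1 (in an unstressed syllable) → [ə].
/d/ (between /e/ and /e/) fails the environment for rule 3, so it stays [d].
/e/ (between /d/ and /v/) is in the target of rule 1 but the environment (in an unstressed syllable) is not met → [e].
/v/ (word-final) is unaffected → [v].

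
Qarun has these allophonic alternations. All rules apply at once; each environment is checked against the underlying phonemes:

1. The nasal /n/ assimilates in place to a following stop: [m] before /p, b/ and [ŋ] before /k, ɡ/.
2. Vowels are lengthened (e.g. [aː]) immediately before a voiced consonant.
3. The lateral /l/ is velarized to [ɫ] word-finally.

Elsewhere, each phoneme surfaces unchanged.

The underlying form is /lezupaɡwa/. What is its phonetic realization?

[leːzupaːɡwa]

/l/ (word-initial) fails the environment for rule 3, so it stays [l].
/e/ meets the environment for rule 2 (before a voiced consonant) → [eː].
/u/ (between /z/ and /p/): rule 2 targets it, but not before a voiced consonant → unchanged [u].
/a/ meets the environment for rule 2 (before a voiced consonant) → [aː].
/a/ (word-final): rule 2 targets it, but not before a voiced consonant → unchanged [a].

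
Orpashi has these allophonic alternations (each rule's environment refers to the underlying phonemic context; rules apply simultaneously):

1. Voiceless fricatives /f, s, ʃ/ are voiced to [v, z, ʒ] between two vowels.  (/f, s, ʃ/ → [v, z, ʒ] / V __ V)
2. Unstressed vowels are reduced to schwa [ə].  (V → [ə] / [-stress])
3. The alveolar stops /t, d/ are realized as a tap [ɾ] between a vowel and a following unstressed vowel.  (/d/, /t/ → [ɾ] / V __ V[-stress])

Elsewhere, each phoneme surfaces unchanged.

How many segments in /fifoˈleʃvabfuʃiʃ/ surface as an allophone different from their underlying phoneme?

Segments that undergo a rule: /i/ → [ə] (rule 2); /f/ → [v] (rule 1); /o/ → [ə] (rule 2); /a/ → [ə] (rule 2); /u/ → [ə] (rule 2); /ʃ/ → [ʒ] (rule 1); /i/ → [ə] (rule 2).
All other segments surface unchanged.

7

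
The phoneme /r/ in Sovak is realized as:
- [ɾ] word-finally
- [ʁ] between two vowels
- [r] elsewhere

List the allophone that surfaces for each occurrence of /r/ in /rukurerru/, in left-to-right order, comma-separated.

[r], [ʁ], [r], [r]

Occurrence 1 (position 1): no conditioning environment matches → elsewhere allophone [r].
Occurrence 2 (position 5): between two vowels → [ʁ].
Occurrence 3 (position 7): no conditioning environment matches → elsewhere allophone [r].
Occurrence 4 (position 8): no conditioning environment matches → elsewhere allophone [r].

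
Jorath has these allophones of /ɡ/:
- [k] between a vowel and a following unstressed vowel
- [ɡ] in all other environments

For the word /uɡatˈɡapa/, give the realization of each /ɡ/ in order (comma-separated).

[k], [ɡ]

Occurrence 1 (position 2): between a vowel and a following unstressed vowel → [k].
Occurrence 2 (position 5): no conditioning environment matches → elsewhere allophone [ɡ].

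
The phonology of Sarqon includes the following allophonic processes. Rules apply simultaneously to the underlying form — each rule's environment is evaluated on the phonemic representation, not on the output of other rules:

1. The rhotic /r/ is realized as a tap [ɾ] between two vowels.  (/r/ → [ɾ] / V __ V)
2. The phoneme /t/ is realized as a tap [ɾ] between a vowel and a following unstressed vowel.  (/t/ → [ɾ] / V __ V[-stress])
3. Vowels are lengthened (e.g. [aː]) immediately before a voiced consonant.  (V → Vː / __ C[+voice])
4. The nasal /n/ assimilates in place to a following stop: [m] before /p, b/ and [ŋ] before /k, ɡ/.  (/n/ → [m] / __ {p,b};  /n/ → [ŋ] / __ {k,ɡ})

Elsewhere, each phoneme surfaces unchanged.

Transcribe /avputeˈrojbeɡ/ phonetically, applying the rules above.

[aːvpuɾeːˈɾoːjbeːɡ]

/a/ (word-initial): before a voiced consonant, so rule 3 applies → [aː].
/v/ stays [v].
/p/ (between /v/ and /u/): no rule targets it → [p].
/u/ (between /p/ and /t/): rule 3 targets it, but not before a voiced consonant → unchanged [u].
/t/ meets the environment for rule 2 (between a vowel and a following unstressed vowel) → [ɾ].
Rule 3 applies to /e/ (between /t/ and /r/: before a voiced consonant) → [eː].
/r/ (between /e/ and /o/) occurs between two vowels → [ɾ] by rule 1.
/o/ — between /r/ and /j/, before a voiced consonant — surfaces as [oː] (rule 3).
/j/ — not in any rule's target class → [j].
/b/ stays [b].
/e/ (between /b/ and /ɡ/) occurs before a voiced consonant → [eː] by rule 3.
/ɡ/ (word-final): no rule targets it → [ɡ].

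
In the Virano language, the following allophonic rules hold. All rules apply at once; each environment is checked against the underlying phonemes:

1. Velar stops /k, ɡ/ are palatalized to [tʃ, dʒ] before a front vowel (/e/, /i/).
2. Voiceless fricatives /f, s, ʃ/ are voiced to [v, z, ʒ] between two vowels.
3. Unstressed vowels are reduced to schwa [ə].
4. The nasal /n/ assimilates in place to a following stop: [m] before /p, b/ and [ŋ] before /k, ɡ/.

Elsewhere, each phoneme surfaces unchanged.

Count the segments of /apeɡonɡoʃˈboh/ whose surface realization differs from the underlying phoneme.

5

Segments that undergo a rule: /a/ → [ə] (rule 3); /e/ → [ə] (rule 3); /o/ → [ə] (rule 3); /n/ → [ŋ] (rule 4); /o/ → [ə] (rule 3).
All other segments surface unchanged.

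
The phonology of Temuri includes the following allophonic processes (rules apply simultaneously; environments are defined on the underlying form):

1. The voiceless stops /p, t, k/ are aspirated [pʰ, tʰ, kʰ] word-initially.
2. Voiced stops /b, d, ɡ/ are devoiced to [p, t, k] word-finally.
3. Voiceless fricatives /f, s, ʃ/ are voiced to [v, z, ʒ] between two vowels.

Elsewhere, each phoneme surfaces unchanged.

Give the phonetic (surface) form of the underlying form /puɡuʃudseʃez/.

[pʰuɡuʒudseʒez]

/p/ (word-initial) occurs word-initially → [pʰ] by rule 1.
/u/ (between /p/ and /ɡ/) is unaffected → [u].
/ɡ/ (between /u/ and /u/) fails the environment for rule 2, so it stays [ɡ].
/u/ stays [u].
/ʃ/ (between /u/ and /u/): between two vowels, so rule 3 applies → [ʒ].
/u/ (between /ʃ/ and /d/) is unaffected → [u].
/d/ (between /u/ and /s/) is in the target of rule 2 but the environment (word-finally) is not met → [d].
/s/ (between /d/ and /e/) fails the environment for rule 3, so it stays [s].
/e/ (between /s/ and /ʃ/): no rule targets it → [e].
/ʃ/ meets the environment for rule 3 (between two vowels) → [ʒ].
/e/ stays [e].
/z/ — not in any rule's target class → [z].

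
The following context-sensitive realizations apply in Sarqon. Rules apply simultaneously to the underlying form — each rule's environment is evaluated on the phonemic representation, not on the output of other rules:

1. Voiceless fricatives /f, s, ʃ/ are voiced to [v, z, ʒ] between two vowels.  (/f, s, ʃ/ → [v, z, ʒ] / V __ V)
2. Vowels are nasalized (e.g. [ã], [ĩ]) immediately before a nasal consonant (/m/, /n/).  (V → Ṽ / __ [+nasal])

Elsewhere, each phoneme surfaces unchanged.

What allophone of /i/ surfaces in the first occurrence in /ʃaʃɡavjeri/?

/i/ (word-final) is in the target of rule 2 but the environment (before a nasal consonant) is not met → [i].

[i]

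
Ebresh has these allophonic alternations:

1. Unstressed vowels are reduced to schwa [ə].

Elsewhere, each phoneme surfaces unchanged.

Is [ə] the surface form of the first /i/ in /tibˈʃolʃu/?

Yes

Rule 1 applies to /i/ (between /t/ and /b/: in an unstressed syllable) → [ə].
The actual realization is [ə], which matches [ə].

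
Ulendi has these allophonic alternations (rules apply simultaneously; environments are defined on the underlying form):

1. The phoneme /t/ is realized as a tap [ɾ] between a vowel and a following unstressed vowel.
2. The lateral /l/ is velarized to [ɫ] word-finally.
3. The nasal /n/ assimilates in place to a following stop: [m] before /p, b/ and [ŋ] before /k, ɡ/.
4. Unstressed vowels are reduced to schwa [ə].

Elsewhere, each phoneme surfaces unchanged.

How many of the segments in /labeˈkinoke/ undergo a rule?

4

Segments that undergo a rule: /a/ → [ə] (rule 4); /e/ → [ə] (rule 4); /o/ → [ə] (rule 4); /e/ → [ə] (rule 4).
All other segments surface unchanged.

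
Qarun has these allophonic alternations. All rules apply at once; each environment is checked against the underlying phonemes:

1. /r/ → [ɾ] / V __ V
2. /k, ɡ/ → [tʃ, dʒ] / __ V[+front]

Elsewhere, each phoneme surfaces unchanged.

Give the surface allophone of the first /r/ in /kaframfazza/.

[r]

/r/ (between /f/ and /a/) is in the target of rule 1 but the environment (between two vowels) is not met → [r].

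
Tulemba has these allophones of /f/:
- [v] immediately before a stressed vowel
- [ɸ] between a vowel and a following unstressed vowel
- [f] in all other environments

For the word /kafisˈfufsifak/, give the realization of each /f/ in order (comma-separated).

[ɸ], [v], [f], [ɸ]

Occurrence 1 (position 3): between a vowel and a following unstressed vowel → [ɸ].
Occurrence 2 (position 6): immediately before a stressed vowel → [v].
Occurrence 3 (position 8): no conditioning environment matches → elsewhere allophone [f].
Occurrence 4 (position 11): between a vowel and a following unstressed vowel → [ɸ].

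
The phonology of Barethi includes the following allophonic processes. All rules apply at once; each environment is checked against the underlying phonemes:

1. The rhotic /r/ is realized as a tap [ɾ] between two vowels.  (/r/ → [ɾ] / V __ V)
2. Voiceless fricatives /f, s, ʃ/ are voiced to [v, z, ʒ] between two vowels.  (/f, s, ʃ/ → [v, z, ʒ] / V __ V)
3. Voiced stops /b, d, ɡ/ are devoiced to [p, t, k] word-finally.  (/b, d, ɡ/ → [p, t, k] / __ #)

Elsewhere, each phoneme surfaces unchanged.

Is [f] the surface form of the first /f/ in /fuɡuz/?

Yes

/f/ (word-initial) is in the target of rule 2 but the environment (between two vowels) is not met → [f].
The actual realization is [f], which matches [f].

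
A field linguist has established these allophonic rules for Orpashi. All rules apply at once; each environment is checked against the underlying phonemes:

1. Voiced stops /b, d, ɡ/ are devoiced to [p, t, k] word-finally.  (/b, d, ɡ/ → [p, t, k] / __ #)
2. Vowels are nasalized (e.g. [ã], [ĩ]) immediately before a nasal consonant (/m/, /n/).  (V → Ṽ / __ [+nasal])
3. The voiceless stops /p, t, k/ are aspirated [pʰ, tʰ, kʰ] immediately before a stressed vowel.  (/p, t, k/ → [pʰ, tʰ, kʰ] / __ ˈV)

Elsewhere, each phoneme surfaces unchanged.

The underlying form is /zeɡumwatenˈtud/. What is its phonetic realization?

[zeɡũmwatẽnˈtʰut]

/z/ — not in any rule's target class → [z].
/e/ (between /z/ and /ɡ/) is in the target of rule 2 but the environment (before a nasal consonant) is not met → [e].
/ɡ/ (between /e/ and /u/): rule 1 targets it, but not word-finally → unchanged [ɡ].
/u/ (between /ɡ/ and /m/): before a nasal consonant, so rule 2 applies → [ũ].
/m/ (between /u/ and /w/): no rule targets it → [m].
/w/ (between /m/ and /a/) is unaffected → [w].
/a/ (between /w/ and /t/) fails the environment for rule 2, so it stays [a].
/t/ — between /a/ and /e/; rule 3 does not apply here → [t].
/e/ (between /t/ and /n/): before a nasal consonant, so rule 2 applies → [ẽ].
/n/ — not in any rule's target class → [n].
/t/ (between /n/ and /u/) occurs immediately before a stressed vowel → [tʰ] by rule 3.
/u/ (between /t/ and /d/) fails the environment for rule 2, so it stays [u].
/d/ (word-final) occurs word-finally → [t] by rule 1.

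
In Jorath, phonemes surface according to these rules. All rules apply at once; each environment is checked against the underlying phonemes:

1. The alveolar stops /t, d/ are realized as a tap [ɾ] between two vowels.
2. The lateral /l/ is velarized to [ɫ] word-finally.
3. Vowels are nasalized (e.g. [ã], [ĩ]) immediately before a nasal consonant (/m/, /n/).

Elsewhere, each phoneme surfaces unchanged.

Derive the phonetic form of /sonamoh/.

/o/ meets the environment for rule 3 (before a nasal consonant) → [õ].
/a/ (between /n/ and /m/) occurs before a nasal consonant → [ã] by rule 3.
/o/ (between /m/ and /h/): rule 3 targets it, but not before a nasal consonant → unchanged [o].

[sõnãmoh]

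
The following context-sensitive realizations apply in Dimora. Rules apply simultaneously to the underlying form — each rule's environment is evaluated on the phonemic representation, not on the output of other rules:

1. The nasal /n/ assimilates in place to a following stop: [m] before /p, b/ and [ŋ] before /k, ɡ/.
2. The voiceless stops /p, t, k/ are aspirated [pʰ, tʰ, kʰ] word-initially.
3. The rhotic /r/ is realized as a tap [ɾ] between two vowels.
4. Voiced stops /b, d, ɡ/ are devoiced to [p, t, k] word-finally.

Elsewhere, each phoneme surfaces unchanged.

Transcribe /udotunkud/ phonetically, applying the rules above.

/u/ (word-initial) is unaffected → [u].
/d/ — between /u/ and /o/; rule 4 does not apply here → [d].
/o/ (between /d/ and /t/) is unaffected → [o].
/t/ (between /o/ and /u/) is in the target of rule 2 but the environment (word-initially) is not met → [t].
/u/ stays [u].
/n/ meets the environment for rule 1 (before a labial or velar stop) → [ŋ].
/k/ (between /n/ and /u/) is in the target of rule 2 but the environment (word-initially) is not met → [k].
/u/ (between /k/ and /d/) is unaffected → [u].
Rule 4 applies to /d/ (word-final: word-finally) → [t].

[udotuŋkut]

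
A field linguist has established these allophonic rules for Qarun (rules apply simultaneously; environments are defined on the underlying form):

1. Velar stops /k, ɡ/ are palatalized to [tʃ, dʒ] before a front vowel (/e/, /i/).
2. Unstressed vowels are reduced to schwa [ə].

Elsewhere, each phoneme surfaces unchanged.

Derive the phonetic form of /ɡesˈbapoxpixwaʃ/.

[dʒəsˈbapəxpəxwəʃ]

Rule 1 applies to /ɡ/ (word-initial: before a front vowel) → [dʒ].
/e/ meets the environment for rule 2 (in an unstressed syllable) → [ə].
/a/ (between /b/ and /p/) fails the environment for rule 2, so it stays [a].
/o/ — between /p/ and /x/, in an unstressed syllable — surfaces as [ə] (rule 2).
/i/ — between /p/ and /x/, in an unstressed syllable — surfaces as [ə] (rule 2).
Rule 2 applies to /a/ (between /w/ and /ʃ/: in an unstressed syllable) → [ə].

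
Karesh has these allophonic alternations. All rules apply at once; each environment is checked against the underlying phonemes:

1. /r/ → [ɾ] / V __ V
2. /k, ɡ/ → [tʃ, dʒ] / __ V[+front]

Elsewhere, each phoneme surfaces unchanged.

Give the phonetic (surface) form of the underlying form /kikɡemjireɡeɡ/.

Rule 2 applies to /k/ (word-initial: before a front vowel) → [tʃ].
/i/ (between /k/ and /k/): no rule targets it → [i].
/k/ — between /i/ and /ɡ/; rule 2 does not apply here → [k].
/ɡ/ (between /k/ and /e/): before a front vowel, so rule 2 applies → [dʒ].
/e/ stays [e].
/m/ (between /e/ and /j/) is unaffected → [m].
/j/ stays [j].
/i/ — not in any rule's target class → [i].
Rule 1 applies to /r/ (between /i/ and /e/: between two vowels) → [ɾ].
/e/ (between /r/ and /ɡ/): no rule targets it → [e].
/ɡ/ meets the environment for rule 2 (before a front vowel) → [dʒ].
/e/ (between /ɡ/ and /ɡ/) is unaffected → [e].
/ɡ/ (word-final) fails the environment for rule 2, so it stays [ɡ].

[tʃikdʒemjiɾedʒeɡ]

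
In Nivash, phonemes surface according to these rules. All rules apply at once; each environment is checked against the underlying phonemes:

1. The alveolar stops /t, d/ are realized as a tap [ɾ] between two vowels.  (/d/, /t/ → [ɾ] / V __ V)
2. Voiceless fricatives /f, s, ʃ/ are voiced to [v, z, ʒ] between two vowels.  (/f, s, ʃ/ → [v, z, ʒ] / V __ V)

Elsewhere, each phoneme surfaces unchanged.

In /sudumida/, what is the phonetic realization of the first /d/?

/d/ — between /u/ and /u/, between two vowels — surfaces as [ɾ] (rule 1).

[ɾ]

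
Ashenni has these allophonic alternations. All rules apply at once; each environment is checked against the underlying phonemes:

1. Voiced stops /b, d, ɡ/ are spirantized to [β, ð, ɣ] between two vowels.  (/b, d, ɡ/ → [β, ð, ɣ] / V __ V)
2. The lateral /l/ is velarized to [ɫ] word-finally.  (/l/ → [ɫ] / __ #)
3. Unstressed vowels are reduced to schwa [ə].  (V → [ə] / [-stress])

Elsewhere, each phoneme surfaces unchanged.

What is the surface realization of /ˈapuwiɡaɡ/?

[ˈapəwəɣəɡ]

/a/ (word-initial): rule 3 targets it, but not in an unstressed syllable → unchanged [a].
/u/ — between /p/ and /w/, in an unstressed syllable — surfaces as [ə] (rule 3).
/i/ — between /w/ and /ɡ/, in an unstressed syllable — surfaces as [ə] (rule 3).
/ɡ/ (between /i/ and /a/) occurs between two vowels → [ɣ] by rule 1.
/a/ (between /ɡ/ and /ɡ/): in an unstressed syllable, so rule 3 applies → [ə].
/ɡ/ (word-final) fails the environment for rule 1, so it stays [ɡ].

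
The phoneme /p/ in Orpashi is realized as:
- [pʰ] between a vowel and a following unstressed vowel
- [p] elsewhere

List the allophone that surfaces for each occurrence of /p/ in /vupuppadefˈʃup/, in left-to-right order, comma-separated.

[pʰ], [p], [p], [p]

Occurrence 1 (position 3): between a vowel and a following unstressed vowel → [pʰ].
Occurrence 2 (position 5): no conditioning environment matches → elsewhere allophone [p].
Occurrence 3 (position 6): no conditioning environment matches → elsewhere allophone [p].
Occurrence 4 (position 13): no conditioning environment matches → elsewhere allophone [p].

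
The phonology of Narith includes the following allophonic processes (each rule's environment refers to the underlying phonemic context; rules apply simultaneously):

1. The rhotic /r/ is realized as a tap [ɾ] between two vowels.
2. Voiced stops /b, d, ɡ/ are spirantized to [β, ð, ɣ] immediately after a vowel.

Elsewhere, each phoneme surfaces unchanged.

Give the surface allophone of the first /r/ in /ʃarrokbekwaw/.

/r/ — between /a/ and /r/; rule 1 does not apply here → [r].

[r]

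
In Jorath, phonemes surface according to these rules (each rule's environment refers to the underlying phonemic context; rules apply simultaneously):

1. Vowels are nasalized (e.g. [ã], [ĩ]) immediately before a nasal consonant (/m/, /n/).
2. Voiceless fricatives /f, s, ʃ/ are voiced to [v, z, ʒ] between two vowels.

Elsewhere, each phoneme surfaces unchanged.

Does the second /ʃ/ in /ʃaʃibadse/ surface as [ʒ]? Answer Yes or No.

Yes

/ʃ/ — between /a/ and /i/, between two vowels — surfaces as [ʒ] (rule 2).
The actual realization is [ʒ], which matches [ʒ].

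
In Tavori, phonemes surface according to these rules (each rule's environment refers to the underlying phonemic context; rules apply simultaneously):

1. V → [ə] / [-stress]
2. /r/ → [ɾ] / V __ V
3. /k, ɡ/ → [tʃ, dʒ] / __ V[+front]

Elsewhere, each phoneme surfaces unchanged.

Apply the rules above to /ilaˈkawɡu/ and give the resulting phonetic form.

/i/ — word-initial, in an unstressed syllable — surfaces as [ə] (rule 1).
/l/ (between /i/ and /a/) is unaffected → [l].
/a/ meets the environment for rule 1 (in an unstressed syllable) → [ə].
/k/ (between /a/ and /a/) is in the target of rule 3 but the environment (before a front vowel) is not met → [k].
/a/ — between /k/ and /w/; rule 1 does not apply here → [a].
/w/ — not in any rule's target class → [w].
/ɡ/ (between /w/ and /u/): rule 3 targets it, but not before a front vowel → unchanged [ɡ].
Rule 1 applies to /u/ (word-final: in an unstressed syllable) → [ə].

[ələˈkawɡə]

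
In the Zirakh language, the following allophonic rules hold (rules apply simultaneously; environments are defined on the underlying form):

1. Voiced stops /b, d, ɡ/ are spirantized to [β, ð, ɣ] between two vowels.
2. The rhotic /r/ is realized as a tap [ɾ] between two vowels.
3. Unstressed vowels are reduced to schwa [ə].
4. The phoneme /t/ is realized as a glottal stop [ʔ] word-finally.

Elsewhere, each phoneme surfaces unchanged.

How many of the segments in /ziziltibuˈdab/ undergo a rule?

Segments that undergo a rule: /i/ → [ə] (rule 3); /i/ → [ə] (rule 3); /i/ → [ə] (rule 3); /b/ → [β] (rule 1); /u/ → [ə] (rule 3); /d/ → [ð] (rule 1).
All other segments surface unchanged.

6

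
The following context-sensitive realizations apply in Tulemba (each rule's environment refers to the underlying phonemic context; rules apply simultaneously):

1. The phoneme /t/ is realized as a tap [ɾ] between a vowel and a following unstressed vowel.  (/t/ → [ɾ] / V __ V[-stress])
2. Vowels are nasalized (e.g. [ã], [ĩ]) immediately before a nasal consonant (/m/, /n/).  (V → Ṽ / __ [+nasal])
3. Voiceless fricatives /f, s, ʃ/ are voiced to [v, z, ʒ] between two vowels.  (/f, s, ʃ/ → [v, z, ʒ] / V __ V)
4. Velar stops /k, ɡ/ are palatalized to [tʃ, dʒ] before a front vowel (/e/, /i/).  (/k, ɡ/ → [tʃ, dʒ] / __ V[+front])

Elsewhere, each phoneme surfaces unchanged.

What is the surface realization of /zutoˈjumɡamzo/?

[zuɾoˈjũmɡãmzo]

/u/ (between /z/ and /t/) is in the target of rule 2 but the environment (before a nasal consonant) is not met → [u].
/t/ meets the environment for rule 1 (between a vowel and a following unstressed vowel) → [ɾ].
/o/ (between /t/ and /j/) fails the environment for rule 2, so it stays [o].
/u/ (between /j/ and /m/) occurs before a nasal consonant → [ũ] by rule 2.
/ɡ/ — between /m/ and /a/; rule 4 does not apply here → [ɡ].
/a/ (between /ɡ/ and /m/): before a nasal consonant, so rule 2 applies → [ã].
/o/ (word-final) fails the environment for rule 2, so it stays [o].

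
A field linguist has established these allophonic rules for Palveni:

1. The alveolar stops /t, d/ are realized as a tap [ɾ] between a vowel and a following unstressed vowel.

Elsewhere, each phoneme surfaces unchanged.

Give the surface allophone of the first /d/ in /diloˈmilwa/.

[d]

/d/ (word-initial) is in the target of rule 1 but the environment (between a vowel and a following unstressed vowel) is not met → [d].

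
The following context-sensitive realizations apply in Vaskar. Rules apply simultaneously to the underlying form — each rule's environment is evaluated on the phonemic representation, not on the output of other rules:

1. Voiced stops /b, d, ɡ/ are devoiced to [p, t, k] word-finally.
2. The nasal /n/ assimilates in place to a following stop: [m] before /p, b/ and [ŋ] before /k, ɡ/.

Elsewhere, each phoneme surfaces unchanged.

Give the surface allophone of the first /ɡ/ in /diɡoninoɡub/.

/ɡ/ (between /i/ and /o/): rule 1 targets it, but not word-finally → unchanged [ɡ].

[ɡ]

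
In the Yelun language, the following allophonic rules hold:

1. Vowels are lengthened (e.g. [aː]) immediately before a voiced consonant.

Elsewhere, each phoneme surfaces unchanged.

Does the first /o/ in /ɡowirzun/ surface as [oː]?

/o/ (between /ɡ/ and /w/): before a voiced consonant, so rule 1 applies → [oː].
The actual realization is [oː], which matches [oː].

Yes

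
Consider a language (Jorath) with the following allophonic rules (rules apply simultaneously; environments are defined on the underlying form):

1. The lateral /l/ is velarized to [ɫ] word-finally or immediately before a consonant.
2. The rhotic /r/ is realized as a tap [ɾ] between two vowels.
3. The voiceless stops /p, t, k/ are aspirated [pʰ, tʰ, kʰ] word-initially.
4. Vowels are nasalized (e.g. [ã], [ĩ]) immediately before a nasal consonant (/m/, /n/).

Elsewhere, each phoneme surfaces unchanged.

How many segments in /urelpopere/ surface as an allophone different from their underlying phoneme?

Segments that undergo a rule: /r/ → [ɾ] (rule 2); /l/ → [ɫ] (rule 1); /r/ → [ɾ] (rule 2).
All other segments surface unchanged.

3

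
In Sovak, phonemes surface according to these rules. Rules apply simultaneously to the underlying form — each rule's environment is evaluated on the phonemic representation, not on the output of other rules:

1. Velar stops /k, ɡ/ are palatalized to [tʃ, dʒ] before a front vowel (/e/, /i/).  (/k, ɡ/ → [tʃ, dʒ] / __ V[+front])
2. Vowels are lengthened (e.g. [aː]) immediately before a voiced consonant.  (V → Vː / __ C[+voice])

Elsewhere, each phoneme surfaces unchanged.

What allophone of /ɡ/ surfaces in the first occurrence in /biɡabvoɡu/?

[ɡ]

/ɡ/ (between /i/ and /a/) is in the target of rule 1 but the environment (before a front vowel) is not met → [ɡ].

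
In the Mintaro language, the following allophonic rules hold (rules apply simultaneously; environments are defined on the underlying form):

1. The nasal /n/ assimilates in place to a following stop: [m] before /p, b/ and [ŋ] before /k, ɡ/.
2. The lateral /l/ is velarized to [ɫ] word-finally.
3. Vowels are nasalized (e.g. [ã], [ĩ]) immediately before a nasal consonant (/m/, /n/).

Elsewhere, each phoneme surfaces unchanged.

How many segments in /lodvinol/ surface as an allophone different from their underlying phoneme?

2

Segments that undergo a rule: /i/ → [ĩ] (rule 3); /l/ → [ɫ] (rule 2).
All other segments surface unchanged.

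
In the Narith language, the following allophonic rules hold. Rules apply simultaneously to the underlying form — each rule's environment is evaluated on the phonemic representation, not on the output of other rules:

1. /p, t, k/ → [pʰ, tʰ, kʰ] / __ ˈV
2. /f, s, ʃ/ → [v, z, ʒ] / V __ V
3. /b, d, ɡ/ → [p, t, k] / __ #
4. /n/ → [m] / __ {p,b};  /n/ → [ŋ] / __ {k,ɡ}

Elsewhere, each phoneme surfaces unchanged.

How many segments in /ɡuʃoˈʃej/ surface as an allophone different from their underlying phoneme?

Segments that undergo a rule: /ʃ/ → [ʒ] (rule 2); /ʃ/ → [ʒ] (rule 2).
All other segments surface unchanged.

2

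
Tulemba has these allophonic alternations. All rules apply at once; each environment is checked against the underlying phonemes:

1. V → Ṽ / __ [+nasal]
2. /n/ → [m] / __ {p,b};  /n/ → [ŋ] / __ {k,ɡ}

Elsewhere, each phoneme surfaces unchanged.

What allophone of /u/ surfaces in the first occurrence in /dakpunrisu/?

/u/ (between /p/ and /n/): before a nasal consonant, so rule 1 applies → [ũ].

[ũ]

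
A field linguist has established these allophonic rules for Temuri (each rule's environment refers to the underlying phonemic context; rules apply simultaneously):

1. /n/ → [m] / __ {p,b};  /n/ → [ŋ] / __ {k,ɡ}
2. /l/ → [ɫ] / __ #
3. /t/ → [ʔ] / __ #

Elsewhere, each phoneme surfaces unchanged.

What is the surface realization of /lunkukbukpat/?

/l/ (word-initial): rule 2 targets it, but not word-finally → unchanged [l].
/u/ (between /l/ and /n/): no rule targets it → [u].
/n/ — between /u/ and /k/, before a labial or velar stop — surfaces as [ŋ] (rule 1).
/k/ — not in any rule's target class → [k].
/u/ (between /k/ and /k/) is unaffected → [u].
/k/ (between /u/ and /b/): no rule targets it → [k].
/b/ stays [b].
/u/ — not in any rule's target class → [u].
/k/ (between /u/ and /p/) is unaffected → [k].
/p/ (between /k/ and /a/) is unaffected → [p].
/a/ (between /p/ and /t/) is unaffected → [a].
/t/ (word-final) occurs word-finally → [ʔ] by rule 3.

[luŋkukbukpaʔ]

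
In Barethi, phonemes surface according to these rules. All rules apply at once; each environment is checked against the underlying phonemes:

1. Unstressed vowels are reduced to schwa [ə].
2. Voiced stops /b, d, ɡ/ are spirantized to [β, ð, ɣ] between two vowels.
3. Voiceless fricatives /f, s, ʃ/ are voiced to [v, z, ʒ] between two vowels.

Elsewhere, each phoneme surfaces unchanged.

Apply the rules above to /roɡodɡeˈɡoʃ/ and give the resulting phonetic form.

[rəɣədɡəˈɣoʃ]

/r/ (word-initial): no rule targets it → [r].
/o/ — between /r/ and /ɡ/, in an unstressed syllable — surfaces as [ə] (rule 1).
Rule 2 applies to /ɡ/ (between /o/ and /o/: between two vowels) → [ɣ].
/o/ (between /ɡ/ and /d/) occurs in an unstressed syllable → [ə] by rule 1.
/d/ (between /o/ and /ɡ/): rule 2 targets it, but not between two vowels → unchanged [d].
/ɡ/ — between /d/ and /e/; rule 2 does not apply here → [ɡ].
/e/ — between /ɡ/ and /ɡ/, in an unstressed syllable — surfaces as [ə] (rule 1).
/ɡ/ (between /e/ and /o/) occurs between two vowels → [ɣ] by rule 2.
/o/ (between /ɡ/ and /ʃ/): rule 1 targets it, but not in an unstressed syllable → unchanged [o].
/ʃ/ (word-final) fails the environment for rule 3, so it stays [ʃ].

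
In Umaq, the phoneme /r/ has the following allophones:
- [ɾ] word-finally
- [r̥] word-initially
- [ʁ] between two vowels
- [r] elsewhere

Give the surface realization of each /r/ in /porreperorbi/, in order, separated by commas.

[r], [r], [ʁ], [r]

Occurrence 1 (position 3): no conditioning environment matches → elsewhere allophone [r].
Occurrence 2 (position 4): no conditioning environment matches → elsewhere allophone [r].
Occurrence 3 (position 8): between two vowels → [ʁ].
Occurrence 4 (position 10): no conditioning environment matches → elsewhere allophone [r].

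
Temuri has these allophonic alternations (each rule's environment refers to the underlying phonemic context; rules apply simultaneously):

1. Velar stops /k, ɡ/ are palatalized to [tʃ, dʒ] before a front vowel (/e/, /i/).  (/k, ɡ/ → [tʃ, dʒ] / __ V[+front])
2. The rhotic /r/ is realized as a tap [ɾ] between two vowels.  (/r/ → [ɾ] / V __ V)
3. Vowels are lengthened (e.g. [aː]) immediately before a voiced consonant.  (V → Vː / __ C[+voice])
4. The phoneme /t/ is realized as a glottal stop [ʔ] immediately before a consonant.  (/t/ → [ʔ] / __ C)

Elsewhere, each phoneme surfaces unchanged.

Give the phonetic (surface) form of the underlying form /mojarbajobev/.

[moːjaːrbaːjoːbeːv]

/m/ (word-initial): no rule targets it → [m].
/o/ meets the environment for rule 3 (before a voiced consonant) → [oː].
/j/ (between /o/ and /a/) is unaffected → [j].
/a/ meets the environment for rule 3 (before a voiced consonant) → [aː].
/r/ — between /a/ and /b/; rule 2 does not apply here → [r].
/b/ — not in any rule's target class → [b].
/a/ (between /b/ and /j/) occurs before a voiced consonant → [aː] by rule 3.
/j/ — not in any rule's target class → [j].
Rule 3 applies to /o/ (between /j/ and /b/: before a voiced consonant) → [oː].
/b/ (between /o/ and /e/) is unaffected → [b].
Rule 3 applies to /e/ (between /b/ and /v/: before a voiced consonant) → [eː].
/v/ (word-final) is unaffected → [v].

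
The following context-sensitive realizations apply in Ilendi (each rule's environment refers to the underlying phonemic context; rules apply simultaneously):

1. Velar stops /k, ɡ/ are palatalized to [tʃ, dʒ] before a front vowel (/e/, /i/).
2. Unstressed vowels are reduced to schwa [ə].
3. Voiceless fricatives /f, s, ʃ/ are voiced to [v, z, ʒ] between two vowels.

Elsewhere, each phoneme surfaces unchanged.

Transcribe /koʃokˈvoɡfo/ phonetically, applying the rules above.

[kəʒəkˈvoɡfə]

/k/ (word-initial) is in the target of rule 1 but the environment (before a front vowel) is not met → [k].
/o/ (between /k/ and /ʃ/) occurs in an unstressed syllable → [ə] by rule 2.
Rule 3 applies to /ʃ/ (between /o/ and /o/: between two vowels) → [ʒ].
/o/ — between /ʃ/ and /k/, in an unstressed syllable — surfaces as [ə] (rule 2).
/k/ (between /o/ and /v/) fails the environment for rule 1, so it stays [k].
/v/ (between /k/ and /o/): no rule targets it → [v].
/o/ (between /v/ and /ɡ/) fails the environment for rule 2, so it stays [o].
/ɡ/ (between /o/ and /f/) is in the target of rule 1 but the environment (before a front vowel) is not met → [ɡ].
/f/ — between /ɡ/ and /o/; rule 3 does not apply here → [f].
/o/ — word-final, in an unstressed syllable — surfaces as [ə] (rule 2).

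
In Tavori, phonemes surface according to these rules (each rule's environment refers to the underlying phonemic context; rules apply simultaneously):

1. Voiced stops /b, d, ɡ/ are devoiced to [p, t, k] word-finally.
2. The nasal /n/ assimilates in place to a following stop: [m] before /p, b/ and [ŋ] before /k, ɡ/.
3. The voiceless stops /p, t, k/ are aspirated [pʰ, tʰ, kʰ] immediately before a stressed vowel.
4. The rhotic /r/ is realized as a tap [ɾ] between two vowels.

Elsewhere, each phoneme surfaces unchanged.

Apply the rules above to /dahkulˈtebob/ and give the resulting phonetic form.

/d/ (word-initial) fails the environment for rule 1, so it stays [d].
/a/ (between /d/ and /h/): no rule targets it → [a].
/h/ — not in any rule's target class → [h].
/k/ (between /h/ and /u/): rule 3 targets it, but not immediately before a stressed vowel → unchanged [k].
/u/ (between /k/ and /l/) is unaffected → [u].
/l/ (between /u/ and /t/): no rule targets it → [l].
/t/ (between /l/ and /e/): immediately before a stressed vowel, so rule 3 applies → [tʰ].
/e/ (between /t/ and /b/) is unaffected → [e].
/b/ — between /e/ and /o/; rule 1 does not apply here → [b].
/o/ (between /b/ and /b/) is unaffected → [o].
Rule 1 applies to /b/ (word-final: word-finally) → [p].

[dahkulˈtʰebop]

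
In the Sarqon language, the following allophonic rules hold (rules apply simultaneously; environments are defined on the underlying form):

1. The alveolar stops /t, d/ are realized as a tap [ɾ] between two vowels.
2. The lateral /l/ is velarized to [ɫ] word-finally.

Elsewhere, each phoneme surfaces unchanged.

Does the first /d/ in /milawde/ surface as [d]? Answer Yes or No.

Yes

/d/ (between /w/ and /e/) fails the environment for rule 1, so it stays [d].
The actual realization is [d], which matches [d].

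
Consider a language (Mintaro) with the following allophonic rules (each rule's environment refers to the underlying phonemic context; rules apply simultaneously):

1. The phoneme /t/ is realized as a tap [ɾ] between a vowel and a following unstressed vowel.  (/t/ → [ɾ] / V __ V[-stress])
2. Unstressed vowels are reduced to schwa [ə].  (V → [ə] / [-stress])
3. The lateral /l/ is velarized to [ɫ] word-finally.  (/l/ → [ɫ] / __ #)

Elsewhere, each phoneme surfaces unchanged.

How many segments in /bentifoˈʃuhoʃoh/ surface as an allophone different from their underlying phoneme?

5

Segments that undergo a rule: /e/ → [ə] (rule 2); /i/ → [ə] (rule 2); /o/ → [ə] (rule 2); /o/ → [ə] (rule 2); /o/ → [ə] (rule 2).
All other segments surface unchanged.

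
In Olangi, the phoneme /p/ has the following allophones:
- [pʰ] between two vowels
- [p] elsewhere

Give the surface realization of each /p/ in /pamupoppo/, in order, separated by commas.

[p], [pʰ], [p], [p]

Occurrence 1 (position 1): no conditioning environment matches → elsewhere allophone [p].
Occurrence 2 (position 5): between two vowels → [pʰ].
Occurrence 3 (position 7): no conditioning environment matches → elsewhere allophone [p].
Occurrence 4 (position 8): no conditioning environment matches → elsewhere allophone [p].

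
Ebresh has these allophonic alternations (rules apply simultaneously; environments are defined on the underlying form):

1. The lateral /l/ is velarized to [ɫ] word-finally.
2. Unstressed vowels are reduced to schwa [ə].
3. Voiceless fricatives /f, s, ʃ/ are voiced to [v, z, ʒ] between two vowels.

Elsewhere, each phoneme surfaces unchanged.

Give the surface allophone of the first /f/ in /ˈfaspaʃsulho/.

[f]

/f/ (word-initial) fails the environment for rule 3, so it stays [f].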